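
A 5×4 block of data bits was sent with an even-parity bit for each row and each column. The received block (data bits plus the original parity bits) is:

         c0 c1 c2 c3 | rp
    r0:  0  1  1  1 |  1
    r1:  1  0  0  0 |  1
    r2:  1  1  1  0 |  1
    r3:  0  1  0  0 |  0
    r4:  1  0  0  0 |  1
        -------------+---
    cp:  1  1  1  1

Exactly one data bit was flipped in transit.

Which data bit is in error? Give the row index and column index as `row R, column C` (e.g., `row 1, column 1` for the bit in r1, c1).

row 3, column 2

Recompute each row's even parity and compare to rp:
  r0: data parity 1, sent rp 1 → ok
  r1: data parity 1, sent rp 1 → ok
  r2: data parity 1, sent rp 1 → ok
  r3: data parity 1, sent rp 0 → mismatch
  r4: data parity 1, sent rp 1 → ok
Recompute each column's even parity and compare to cp:
  c0: data parity 1, sent cp 1 → ok
  c1: data parity 1, sent cp 1 → ok
  c2: data parity 0, sent cp 1 → mismatch
  c3: data parity 1, sent cp 1 → ok
Exactly one row (r3) and one column (c2) fail → the flipped bit is at their intersection.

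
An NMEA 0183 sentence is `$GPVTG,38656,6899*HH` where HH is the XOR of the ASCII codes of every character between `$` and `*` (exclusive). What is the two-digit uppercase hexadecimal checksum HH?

XOR the ASCII codes of the payload characters:
  'G' = 0x47 → acc = 0x47
  'P' = 0x50 → acc = 0x17
  'V' = 0x56 → acc = 0x41
  'T' = 0x54 → acc = 0x15
  'G' = 0x47 → acc = 0x52
  ',' = 0x2C → acc = 0x7E
  '3' = 0x33 → acc = 0x4D
  '8' = 0x38 → acc = 0x75
  '6' = 0x36 → acc = 0x43
  '5' = 0x35 → acc = 0x76
  '6' = 0x36 → acc = 0x40
  ',' = 0x2C → acc = 0x6C
  '6' = 0x36 → acc = 0x5A
  '8' = 0x38 → acc = 0x62
  '9' = 0x39 → acc = 0x5B
  '9' = 0x39 → acc = 0x62
Checksum = 0x62.

62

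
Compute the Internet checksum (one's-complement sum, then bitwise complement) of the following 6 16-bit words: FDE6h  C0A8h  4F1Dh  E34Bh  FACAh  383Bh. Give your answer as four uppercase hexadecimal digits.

DC00

One's-complement addition (fold any carry out of bit 15 back into bit 0):
  0xFDE6 + 0xC0A8 = 0x1BE8E → wrap carry → 0xBE8F
  0xBE8F + 0x4F1D = 0x10DAC → wrap carry → 0x0DAD
  0x0DAD + 0xE34B = 0x0F0F8
  0xF0F8 + 0xFACA = 0x1EBC2 → wrap carry → 0xEBC3
  0xEBC3 + 0x383B = 0x123FE → wrap carry → 0x23FF
One's-complement sum = 0x23FF.
Checksum = ~0x23FF & 0xFFFF = 0xDC00.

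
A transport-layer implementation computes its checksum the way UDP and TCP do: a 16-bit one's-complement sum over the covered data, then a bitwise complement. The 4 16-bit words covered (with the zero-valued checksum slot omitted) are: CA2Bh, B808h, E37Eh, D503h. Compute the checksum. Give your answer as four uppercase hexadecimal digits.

One's-complement addition (fold any carry out of bit 15 back into bit 0):
  0xCA2B + 0xB808 = 0x18233 → wrap carry → 0x8234
  0x8234 + 0xE37E = 0x165B2 → wrap carry → 0x65B3
  0x65B3 + 0xD503 = 0x13AB6 → wrap carry → 0x3AB7
One's-complement sum = 0x3AB7.
Checksum = ~0x3AB7 & 0xFFFF = 0xC548.

C548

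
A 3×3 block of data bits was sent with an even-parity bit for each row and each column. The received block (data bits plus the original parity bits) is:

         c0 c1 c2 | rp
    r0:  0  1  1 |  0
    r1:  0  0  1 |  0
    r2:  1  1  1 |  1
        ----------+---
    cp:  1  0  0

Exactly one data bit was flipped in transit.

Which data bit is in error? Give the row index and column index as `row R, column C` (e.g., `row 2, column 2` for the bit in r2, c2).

Recompute each row's even parity and compare to rp:
  r0: data parity 0, sent rp 0 → ok
  r1: data parity 1, sent rp 0 → mismatch
  r2: data parity 1, sent rp 1 → ok
Recompute each column's even parity and compare to cp:
  c0: data parity 1, sent cp 1 → ok
  c1: data parity 0, sent cp 0 → ok
  c2: data parity 1, sent cp 0 → mismatch
Exactly one row (r1) and one column (c2) fail → the flipped bit is at their intersection.

row 1, column 2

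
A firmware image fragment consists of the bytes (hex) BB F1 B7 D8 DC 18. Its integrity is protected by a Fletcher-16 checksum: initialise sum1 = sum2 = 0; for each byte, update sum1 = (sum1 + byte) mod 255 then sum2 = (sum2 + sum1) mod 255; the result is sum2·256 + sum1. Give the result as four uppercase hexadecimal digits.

5B33

Running sums (mod 255):
  after byte 0 (BB): sum1=187, sum2=187
  after byte 1 (F1): sum1=173, sum2=105
  after byte 2 (B7): sum1=101, sum2=206
  after byte 3 (D8): sum1=62, sum2=13
  after byte 4 (DC): sum1=27, sum2=40
  after byte 5 (18): sum1=51, sum2=91
Checksum = sum2·256 + sum1 = 91·256 + 51 = 23347 = 0x5B33.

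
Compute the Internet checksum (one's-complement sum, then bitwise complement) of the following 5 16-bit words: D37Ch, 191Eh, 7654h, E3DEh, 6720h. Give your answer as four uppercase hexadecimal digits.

One's-complement addition (fold any carry out of bit 15 back into bit 0):
  0xD37C + 0x191E = 0x0EC9A
  0xEC9A + 0x7654 = 0x162EE → wrap carry → 0x62EF
  0x62EF + 0xE3DE = 0x146CD → wrap carry → 0x46CE
  0x46CE + 0x6720 = 0x0ADEE
One's-complement sum = 0xADEE.
Checksum = ~0xADEE & 0xFFFF = 0x5211.

5211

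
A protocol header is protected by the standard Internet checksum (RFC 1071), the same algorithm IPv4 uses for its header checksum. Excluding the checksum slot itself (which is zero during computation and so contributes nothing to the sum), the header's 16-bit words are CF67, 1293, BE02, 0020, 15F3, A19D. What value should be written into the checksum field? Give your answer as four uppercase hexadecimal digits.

One's-complement addition (fold any carry out of bit 15 back into bit 0):
  0xCF67 + 0x1293 = 0x0E1FA
  0xE1FA + 0xBE02 = 0x19FFC → wrap carry → 0x9FFD
  0x9FFD + 0x0020 = 0x0A01D
  0xA01D + 0x15F3 = 0x0B610
  0xB610 + 0xA19D = 0x157AD → wrap carry → 0x57AE
One's-complement sum = 0x57AE.
Checksum = ~0x57AE & 0xFFFF = 0xA851.

A851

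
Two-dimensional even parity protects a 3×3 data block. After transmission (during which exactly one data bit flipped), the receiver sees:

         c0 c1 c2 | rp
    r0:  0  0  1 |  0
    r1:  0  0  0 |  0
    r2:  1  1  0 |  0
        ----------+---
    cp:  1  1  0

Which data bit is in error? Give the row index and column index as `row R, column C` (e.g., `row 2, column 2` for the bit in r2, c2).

row 0, column 2

Recompute each row's even parity and compare to rp:
  r0: data parity 1, sent rp 0 → mismatch
  r1: data parity 0, sent rp 0 → ok
  r2: data parity 0, sent rp 0 → ok
Recompute each column's even parity and compare to cp:
  c0: data parity 1, sent cp 1 → ok
  c1: data parity 1, sent cp 1 → ok
  c2: data parity 1, sent cp 0 → mismatch
Exactly one row (r0) and one column (c2) fail → the flipped bit is at their intersection.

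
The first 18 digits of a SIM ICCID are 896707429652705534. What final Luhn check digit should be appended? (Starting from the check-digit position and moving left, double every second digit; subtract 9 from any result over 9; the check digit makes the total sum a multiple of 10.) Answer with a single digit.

Partial digits right→left: 4 3 5 5 0 7 2 5 6 9 2 4 7 0 7 6 9 8
Double every second digit counting from the check-digit position (so the 1st, 3rd, 5th, ... of the partial from the right).
  doubled (with −9 where >9): 8 1 0 4 3 4 5 5 9 → sum 39
  kept as-is: 3 5 7 5 9 4 0 6 8 → sum 47
Total = 39 + 47 = 86.
Check digit = (10 − (86 mod 10)) mod 10 = 4.

4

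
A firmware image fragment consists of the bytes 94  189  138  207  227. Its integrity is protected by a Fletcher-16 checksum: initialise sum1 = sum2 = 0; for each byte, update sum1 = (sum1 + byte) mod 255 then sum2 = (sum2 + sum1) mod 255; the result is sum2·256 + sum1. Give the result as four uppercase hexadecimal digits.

Running sums (mod 255):
  after byte 0 (94): sum1=94, sum2=94
  after byte 1 (189): sum1=28, sum2=122
  after byte 2 (138): sum1=166, sum2=33
  after byte 3 (207): sum1=118, sum2=151
  after byte 4 (227): sum1=90, sum2=241
Checksum = sum2·256 + sum1 = 241·256 + 90 = 61786 = 0xF15A.

F15A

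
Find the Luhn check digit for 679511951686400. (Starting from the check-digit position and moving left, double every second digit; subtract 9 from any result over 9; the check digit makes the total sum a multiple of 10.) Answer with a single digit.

Partial digits right→left: 0 0 4 6 8 6 1 5 9 1 1 5 9 7 6
Double every second digit counting from the check-digit position (so the 1st, 3rd, 5th, ... of the partial from the right).
  doubled (with −9 where >9): 0 8 7 2 9 2 9 3 → sum 40
  kept as-is: 0 6 6 5 1 5 7 → sum 30
Total = 40 + 30 = 70.
Check digit = (10 − (70 mod 10)) mod 10 = 0.

0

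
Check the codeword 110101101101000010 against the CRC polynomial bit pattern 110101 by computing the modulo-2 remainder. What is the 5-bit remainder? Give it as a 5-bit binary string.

Modulo-2 division of 110101101101000010 by 110101:
  pos 0: 110101 XOR 110101 = 000000
  pos 6: 101101 XOR 110101 = 011000
  pos 7: 110000 XOR 110101 = 000101
  pos 10: 101000 XOR 110101 = 011101
  pos 11: 111011 XOR 110101 = 001110
Remainder = 11100 (nonzero — an error is detected).

11100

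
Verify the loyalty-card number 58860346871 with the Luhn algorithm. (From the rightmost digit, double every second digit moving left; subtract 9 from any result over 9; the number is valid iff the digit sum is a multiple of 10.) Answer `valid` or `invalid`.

valid

From the right, keep odd positions and double even positions (subtract 9 from any doubled value over 9):
  doubled (positions 2,4,...): 5 3 6 3 7 → sum 24
  kept (positions 1,3,...): 1 8 4 0 8 5 → sum 26
Total = 50.
50 mod 10 = 0, so the number is valid.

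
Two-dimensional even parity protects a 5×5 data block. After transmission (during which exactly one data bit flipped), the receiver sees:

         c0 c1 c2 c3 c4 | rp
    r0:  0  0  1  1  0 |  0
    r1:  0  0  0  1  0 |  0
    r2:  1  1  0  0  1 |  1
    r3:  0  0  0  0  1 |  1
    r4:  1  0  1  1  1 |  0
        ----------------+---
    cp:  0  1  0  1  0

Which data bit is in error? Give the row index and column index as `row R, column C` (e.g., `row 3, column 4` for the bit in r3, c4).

row 1, column 4

Recompute each row's even parity and compare to rp:
  r0: data parity 0, sent rp 0 → ok
  r1: data parity 1, sent rp 0 → mismatch
  r2: data parity 1, sent rp 1 → ok
  r3: data parity 1, sent rp 1 → ok
  r4: data parity 0, sent rp 0 → ok
Recompute each column's even parity and compare to cp:
  c0: data parity 0, sent cp 0 → ok
  c1: data parity 1, sent cp 1 → ok
  c2: data parity 0, sent cp 0 → ok
  c3: data parity 1, sent cp 1 → ok
  c4: data parity 1, sent cp 0 → mismatch
Exactly one row (r1) and one column (c4) fail → the flipped bit is at their intersection.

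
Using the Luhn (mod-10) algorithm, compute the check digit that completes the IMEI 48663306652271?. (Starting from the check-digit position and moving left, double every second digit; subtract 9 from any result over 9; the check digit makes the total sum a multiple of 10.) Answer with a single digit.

Partial digits right→left: 1 7 2 2 5 6 6 0 3 3 6 6 8 4
Double every second digit counting from the check-digit position (so the 1st, 3rd, 5th, ... of the partial from the right).
  doubled (with −9 where >9): 2 4 1 3 6 3 7 → sum 26
  kept as-is: 7 2 6 0 3 6 4 → sum 28
Total = 26 + 28 = 54.
Check digit = (10 − (54 mod 10)) mod 10 = 6.

6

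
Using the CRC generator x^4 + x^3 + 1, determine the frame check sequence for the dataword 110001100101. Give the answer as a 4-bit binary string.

0100

Append 4 zeros: 1100011001010000. Divide by 11001 (XOR where the leading bit is 1):
  pos 0: 11000 XOR 11001 = 00001
  pos 4: 11100 XOR 11001 = 00101
  pos 6: 10110 XOR 11001 = 01111
  pos 7: 11111 XOR 11001 = 00110
  pos 9: 11000 XOR 11001 = 00001
Remainder (last 4 bits) = 0100. This is the CRC / FCS.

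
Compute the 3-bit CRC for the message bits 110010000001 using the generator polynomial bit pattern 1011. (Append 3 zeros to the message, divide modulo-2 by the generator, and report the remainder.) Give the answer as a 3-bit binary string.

100

Append 3 zeros: 110010000001000. Divide by 1011 (XOR where the leading bit is 1):
  pos 0: 1100 XOR 1011 = 0111
  pos 1: 1111 XOR 1011 = 0100
  pos 2: 1000 XOR 1011 = 0011
  pos 4: 1100 XOR 1011 = 0111
  pos 5: 1110 XOR 1011 = 0101
  pos 6: 1010 XOR 1011 = 0001
  pos 9: 1010 XOR 1011 = 0001
Remainder (last 3 bits) = 100. This is the CRC / FCS.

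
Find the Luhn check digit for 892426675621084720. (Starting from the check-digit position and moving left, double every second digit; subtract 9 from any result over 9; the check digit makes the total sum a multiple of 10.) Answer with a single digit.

Partial digits right→left: 0 2 7 4 8 0 1 2 6 5 7 6 6 2 4 2 9 8
Double every second digit counting from the check-digit position (so the 1st, 3rd, 5th, ... of the partial from the right).
  doubled (with −9 where >9): 0 5 7 2 3 5 3 8 9 → sum 42
  kept as-is: 2 4 0 2 5 6 2 2 8 → sum 31
Total = 42 + 31 = 73.
Check digit = (10 − (73 mod 10)) mod 10 = 7.

7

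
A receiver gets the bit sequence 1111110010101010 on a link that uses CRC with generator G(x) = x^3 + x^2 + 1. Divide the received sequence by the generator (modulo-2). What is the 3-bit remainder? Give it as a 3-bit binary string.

Modulo-2 division of 1111110010101010 by 1101:
  pos 0: 1111 XOR 1101 = 0010
  pos 2: 1011 XOR 1101 = 0110
  pos 3: 1100 XOR 1101 = 0001
  pos 6: 1010 XOR 1101 = 0111
  pos 7: 1111 XOR 1101 = 0010
  pos 9: 1001 XOR 1101 = 0100
  pos 10: 1000 XOR 1101 = 0101
  pos 11: 1011 XOR 1101 = 0110
  pos 12: 1100 XOR 1101 = 0001
Remainder = 001 (nonzero — an error is detected).

001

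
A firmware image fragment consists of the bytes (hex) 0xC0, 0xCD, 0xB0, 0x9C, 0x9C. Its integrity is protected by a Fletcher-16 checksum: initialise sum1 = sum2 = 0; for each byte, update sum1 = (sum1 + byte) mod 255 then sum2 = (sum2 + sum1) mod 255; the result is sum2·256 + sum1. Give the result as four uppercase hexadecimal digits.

E278

Running sums (mod 255):
  after byte 0 (0xC0): sum1=192, sum2=192
  after byte 1 (0xCD): sum1=142, sum2=79
  after byte 2 (0xB0): sum1=63, sum2=142
  after byte 3 (0x9C): sum1=219, sum2=106
  after byte 4 (0x9C): sum1=120, sum2=226
Checksum = sum2·256 + sum1 = 226·256 + 120 = 57976 = 0xE278.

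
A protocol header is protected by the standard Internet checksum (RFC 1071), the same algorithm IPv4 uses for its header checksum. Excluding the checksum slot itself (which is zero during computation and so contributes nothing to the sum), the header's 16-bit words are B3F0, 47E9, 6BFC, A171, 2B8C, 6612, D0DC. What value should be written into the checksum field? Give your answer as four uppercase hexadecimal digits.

One's-complement addition (fold any carry out of bit 15 back into bit 0):
  0xB3F0 + 0x47E9 = 0x0FBD9
  0xFBD9 + 0x6BFC = 0x167D5 → wrap carry → 0x67D6
  0x67D6 + 0xA171 = 0x10947 → wrap carry → 0x0948
  0x0948 + 0x2B8C = 0x034D4
  0x34D4 + 0x6612 = 0x09AE6
  0x9AE6 + 0xD0DC = 0x16BC2 → wrap carry → 0x6BC3
One's-complement sum = 0x6BC3.
Checksum = ~0x6BC3 & 0xFFFF = 0x943C.

943C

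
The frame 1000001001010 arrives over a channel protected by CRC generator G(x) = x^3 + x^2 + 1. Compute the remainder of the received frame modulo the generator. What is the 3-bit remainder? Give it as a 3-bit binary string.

Modulo-2 division of 1000001001010 by 1101:
  pos 0: 1000 XOR 1101 = 0101
  pos 1: 1010 XOR 1101 = 0111
  pos 2: 1110 XOR 1101 = 0011
  pos 4: 1110 XOR 1101 = 0011
  pos 6: 1101 XOR 1101 = 0000
Remainder = 010 (nonzero — an error is detected).

010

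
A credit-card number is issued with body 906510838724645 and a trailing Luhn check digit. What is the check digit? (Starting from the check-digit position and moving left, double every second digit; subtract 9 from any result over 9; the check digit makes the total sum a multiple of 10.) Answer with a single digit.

1

Partial digits right→left: 5 4 6 4 2 7 8 3 8 0 1 5 6 0 9
Double every second digit counting from the check-digit position (so the 1st, 3rd, 5th, ... of the partial from the right).
  doubled (with −9 where >9): 1 3 4 7 7 2 3 9 → sum 36
  kept as-is: 4 4 7 3 0 5 0 → sum 23
Total = 36 + 23 = 59.
Check digit = (10 − (59 mod 10)) mod 10 = 1.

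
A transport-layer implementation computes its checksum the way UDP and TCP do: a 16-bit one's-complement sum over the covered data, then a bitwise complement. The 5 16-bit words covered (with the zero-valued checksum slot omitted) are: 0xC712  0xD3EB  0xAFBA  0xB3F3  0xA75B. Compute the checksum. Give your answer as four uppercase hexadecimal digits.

One's-complement addition (fold any carry out of bit 15 back into bit 0):
  0xC712 + 0xD3EB = 0x19AFD → wrap carry → 0x9AFE
  0x9AFE + 0xAFBA = 0x14AB8 → wrap carry → 0x4AB9
  0x4AB9 + 0xB3F3 = 0x0FEAC
  0xFEAC + 0xA75B = 0x1A607 → wrap carry → 0xA608
One's-complement sum = 0xA608.
Checksum = ~0xA608 & 0xFFFF = 0x59F7.

59F7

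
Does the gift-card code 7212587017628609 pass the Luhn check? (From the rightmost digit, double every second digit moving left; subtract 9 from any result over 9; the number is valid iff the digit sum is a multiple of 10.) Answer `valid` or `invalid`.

invalid

From the right, keep odd positions and double even positions (subtract 9 from any doubled value over 9):
  doubled (positions 2,4,...): 0 7 3 2 5 1 2 5 → sum 25
  kept (positions 1,3,...): 9 6 2 7 0 8 2 2 → sum 36
Total = 61.
61 mod 10 = 1, so the number is invalid.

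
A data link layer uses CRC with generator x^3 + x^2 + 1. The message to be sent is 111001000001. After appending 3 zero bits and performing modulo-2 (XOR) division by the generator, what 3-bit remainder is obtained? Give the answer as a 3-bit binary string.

Append 3 zeros: 111001000001000. Divide by 1101 (XOR where the leading bit is 1):
  pos 0: 1110 XOR 1101 = 0011
  pos 2: 1101 XOR 1101 = 0000
  pos 11: 1000 XOR 1101 = 0101
Remainder (last 3 bits) = 101. This is the CRC / FCS.

101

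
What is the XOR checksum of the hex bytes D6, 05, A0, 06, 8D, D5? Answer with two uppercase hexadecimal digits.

2D

XOR the bytes together:
  start with 0xD6
  0xD6 ⊕ 0x05 = 0xD3
  0xD3 ⊕ 0xA0 = 0x73
  0x73 ⊕ 0x06 = 0x75
  0x75 ⊕ 0x8D = 0xF8
  0xF8 ⊕ 0xD5 = 0x2D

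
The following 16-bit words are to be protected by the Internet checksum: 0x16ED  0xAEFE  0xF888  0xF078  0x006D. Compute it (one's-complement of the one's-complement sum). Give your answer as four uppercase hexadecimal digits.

50A5

One's-complement addition (fold any carry out of bit 15 back into bit 0):
  0x16ED + 0xAEFE = 0x0C5EB
  0xC5EB + 0xF888 = 0x1BE73 → wrap carry → 0xBE74
  0xBE74 + 0xF078 = 0x1AEEC → wrap carry → 0xAEED
  0xAEED + 0x006D = 0x0AF5A
One's-complement sum = 0xAF5A.
Checksum = ~0xAF5A & 0xFFFF = 0x50A5.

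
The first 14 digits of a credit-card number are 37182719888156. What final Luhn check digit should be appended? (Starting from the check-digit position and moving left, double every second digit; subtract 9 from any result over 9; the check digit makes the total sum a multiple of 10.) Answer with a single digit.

4

Partial digits right→left: 6 5 1 8 8 8 9 1 7 2 8 1 7 3
Double every second digit counting from the check-digit position (so the 1st, 3rd, 5th, ... of the partial from the right).
  doubled (with −9 where >9): 3 2 7 9 5 7 5 → sum 38
  kept as-is: 5 8 8 1 2 1 3 → sum 28
Total = 38 + 28 = 66.
Check digit = (10 − (66 mod 10)) mod 10 = 4.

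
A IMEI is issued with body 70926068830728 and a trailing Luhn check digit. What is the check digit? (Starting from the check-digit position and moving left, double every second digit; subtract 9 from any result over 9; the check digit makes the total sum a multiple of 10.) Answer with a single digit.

3

Partial digits right→left: 8 2 7 0 3 8 8 6 0 6 2 9 0 7
Double every second digit counting from the check-digit position (so the 1st, 3rd, 5th, ... of the partial from the right).
  doubled (with −9 where >9): 7 5 6 7 0 4 0 → sum 29
  kept as-is: 2 0 8 6 6 9 7 → sum 38
Total = 29 + 38 = 67.
Check digit = (10 − (67 mod 10)) mod 10 = 3.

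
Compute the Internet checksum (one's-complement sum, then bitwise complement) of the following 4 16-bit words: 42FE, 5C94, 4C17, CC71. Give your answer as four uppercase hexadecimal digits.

47E4

One's-complement addition (fold any carry out of bit 15 back into bit 0):
  0x42FE + 0x5C94 = 0x09F92
  0x9F92 + 0x4C17 = 0x0EBA9
  0xEBA9 + 0xCC71 = 0x1B81A → wrap carry → 0xB81B
One's-complement sum = 0xB81B.
Checksum = ~0xB81B & 0xFFFF = 0x47E4.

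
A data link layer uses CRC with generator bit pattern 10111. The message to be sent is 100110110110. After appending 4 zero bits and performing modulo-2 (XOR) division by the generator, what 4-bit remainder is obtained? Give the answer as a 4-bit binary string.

Append 4 zeros: 1001101101100000. Divide by 10111 (XOR where the leading bit is 1):
  pos 0: 10011 XOR 10111 = 00100
  pos 2: 10001 XOR 10111 = 00110
  pos 4: 11010 XOR 10111 = 01101
  pos 5: 11011 XOR 10111 = 01100
  pos 6: 11001 XOR 10111 = 01110
  pos 7: 11100 XOR 10111 = 01011
  pos 8: 10110 XOR 10111 = 00001
Remainder (last 4 bits) = 1000. This is the CRC / FCS.

1000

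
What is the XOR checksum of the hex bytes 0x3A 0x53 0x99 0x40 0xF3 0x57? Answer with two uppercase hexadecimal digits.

14

XOR the bytes together:
  start with 0x3A
  0x3A ⊕ 0x53 = 0x69
  0x69 ⊕ 0x99 = 0xF0
  0xF0 ⊕ 0x40 = 0xB0
  0xB0 ⊕ 0xF3 = 0x43
  0x43 ⊕ 0x57 = 0x14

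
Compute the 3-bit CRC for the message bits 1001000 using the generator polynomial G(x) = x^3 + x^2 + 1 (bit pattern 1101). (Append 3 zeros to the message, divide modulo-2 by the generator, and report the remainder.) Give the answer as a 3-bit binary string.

010

Append 3 zeros: 1001000000. Divide by 1101 (XOR where the leading bit is 1):
  pos 0: 1001 XOR 1101 = 0100
  pos 1: 1000 XOR 1101 = 0101
  pos 2: 1010 XOR 1101 = 0111
  pos 3: 1110 XOR 1101 = 0011
  pos 5: 1100 XOR 1101 = 0001
Remainder (last 3 bits) = 010. This is the CRC / FCS.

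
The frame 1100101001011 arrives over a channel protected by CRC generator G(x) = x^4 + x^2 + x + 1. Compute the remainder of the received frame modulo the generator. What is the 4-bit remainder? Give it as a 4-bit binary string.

Modulo-2 division of 1100101001011 by 10111:
  pos 0: 11001 XOR 10111 = 01110
  pos 1: 11100 XOR 10111 = 01011
  pos 2: 10111 XOR 10111 = 00000
Remainder = 1011 (nonzero — an error is detected).

1011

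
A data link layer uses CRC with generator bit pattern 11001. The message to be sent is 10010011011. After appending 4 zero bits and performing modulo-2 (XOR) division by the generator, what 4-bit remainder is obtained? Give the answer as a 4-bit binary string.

1010

Append 4 zeros: 100100110110000. Divide by 11001 (XOR where the leading bit is 1):
  pos 0: 10010 XOR 11001 = 01011
  pos 1: 10110 XOR 11001 = 01111
  pos 2: 11111 XOR 11001 = 00110
  pos 4: 11010 XOR 11001 = 00011
  pos 7: 11110 XOR 11001 = 00111
  pos 9: 11100 XOR 11001 = 00101
Remainder (last 4 bits) = 1010. This is the CRC / FCS.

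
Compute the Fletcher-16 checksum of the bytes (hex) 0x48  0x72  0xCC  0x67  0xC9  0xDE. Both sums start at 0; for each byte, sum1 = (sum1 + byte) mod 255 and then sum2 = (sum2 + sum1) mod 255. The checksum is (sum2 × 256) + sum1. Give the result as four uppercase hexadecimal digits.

C997

Running sums (mod 255):
  after byte 0 (0x48): sum1=72, sum2=72
  after byte 1 (0x72): sum1=186, sum2=3
  after byte 2 (0xCC): sum1=135, sum2=138
  after byte 3 (0x67): sum1=238, sum2=121
  after byte 4 (0xC9): sum1=184, sum2=50
  after byte 5 (0xDE): sum1=151, sum2=201
Checksum = sum2·256 + sum1 = 201·256 + 151 = 51607 = 0xC997.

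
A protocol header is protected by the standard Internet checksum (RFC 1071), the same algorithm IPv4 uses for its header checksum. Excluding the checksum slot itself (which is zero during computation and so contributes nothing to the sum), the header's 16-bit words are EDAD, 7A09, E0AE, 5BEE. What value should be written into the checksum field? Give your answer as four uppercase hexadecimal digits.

5BAB

One's-complement addition (fold any carry out of bit 15 back into bit 0):
  0xEDAD + 0x7A09 = 0x167B6 → wrap carry → 0x67B7
  0x67B7 + 0xE0AE = 0x14865 → wrap carry → 0x4866
  0x4866 + 0x5BEE = 0x0A454
One's-complement sum = 0xA454.
Checksum = ~0xA454 & 0xFFFF = 0x5BAB.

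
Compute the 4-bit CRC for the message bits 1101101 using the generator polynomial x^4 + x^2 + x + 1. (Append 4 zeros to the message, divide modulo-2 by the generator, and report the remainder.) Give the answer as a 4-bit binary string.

Append 4 zeros: 11011010000. Divide by 10111 (XOR where the leading bit is 1):
  pos 0: 11011 XOR 10111 = 01100
  pos 1: 11000 XOR 10111 = 01111
  pos 2: 11111 XOR 10111 = 01000
  pos 3: 10000 XOR 10111 = 00111
  pos 5: 11100 XOR 10111 = 01011
  pos 6: 10110 XOR 10111 = 00001
Remainder (last 4 bits) = 0001. This is the CRC / FCS.

0001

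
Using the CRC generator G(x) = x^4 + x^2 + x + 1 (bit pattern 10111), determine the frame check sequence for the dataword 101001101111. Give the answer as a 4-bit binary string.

0110

Append 4 zeros: 1010011011110000. Divide by 10111 (XOR where the leading bit is 1):
  pos 0: 10100 XOR 10111 = 00011
  pos 3: 11110 XOR 10111 = 01001
  pos 4: 10011 XOR 10111 = 00100
  pos 6: 10011 XOR 10111 = 00100
  pos 8: 10010 XOR 10111 = 00101
  pos 10: 10100 XOR 10111 = 00011
Remainder (last 4 bits) = 0110. This is the CRC / FCS.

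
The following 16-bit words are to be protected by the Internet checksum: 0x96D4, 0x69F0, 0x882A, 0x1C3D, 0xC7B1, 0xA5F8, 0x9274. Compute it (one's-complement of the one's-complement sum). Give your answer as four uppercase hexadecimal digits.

5AB4

One's-complement addition (fold any carry out of bit 15 back into bit 0):
  0x96D4 + 0x69F0 = 0x100C4 → wrap carry → 0x00C5
  0x00C5 + 0x882A = 0x088EF
  0x88EF + 0x1C3D = 0x0A52C
  0xA52C + 0xC7B1 = 0x16CDD → wrap carry → 0x6CDE
  0x6CDE + 0xA5F8 = 0x112D6 → wrap carry → 0x12D7
  0x12D7 + 0x9274 = 0x0A54B
One's-complement sum = 0xA54B.
Checksum = ~0xA54B & 0xFFFF = 0x5AB4.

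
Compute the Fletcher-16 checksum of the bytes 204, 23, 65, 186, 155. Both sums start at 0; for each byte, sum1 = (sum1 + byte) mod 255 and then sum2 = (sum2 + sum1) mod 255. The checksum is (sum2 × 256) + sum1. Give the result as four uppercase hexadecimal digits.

Running sums (mod 255):
  after byte 0 (204): sum1=204, sum2=204
  after byte 1 (23): sum1=227, sum2=176
  after byte 2 (65): sum1=37, sum2=213
  after byte 3 (186): sum1=223, sum2=181
  after byte 4 (155): sum1=123, sum2=49
Checksum = sum2·256 + sum1 = 49·256 + 123 = 12667 = 0x317B.

317B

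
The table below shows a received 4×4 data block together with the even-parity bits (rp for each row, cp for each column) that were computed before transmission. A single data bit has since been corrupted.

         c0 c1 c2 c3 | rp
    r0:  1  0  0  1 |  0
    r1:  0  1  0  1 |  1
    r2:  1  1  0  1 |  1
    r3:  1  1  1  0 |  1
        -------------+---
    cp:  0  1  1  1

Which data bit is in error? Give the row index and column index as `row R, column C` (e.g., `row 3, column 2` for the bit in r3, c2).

row 1, column 0

Recompute each row's even parity and compare to rp:
  r0: data parity 0, sent rp 0 → ok
  r1: data parity 0, sent rp 1 → mismatch
  r2: data parity 1, sent rp 1 → ok
  r3: data parity 1, sent rp 1 → ok
Recompute each column's even parity and compare to cp:
  c0: data parity 1, sent cp 0 → mismatch
  c1: data parity 1, sent cp 1 → ok
  c2: data parity 1, sent cp 1 → ok
  c3: data parity 1, sent cp 1 → ok
Exactly one row (r1) and one column (c0) fail → the flipped bit is at their intersection.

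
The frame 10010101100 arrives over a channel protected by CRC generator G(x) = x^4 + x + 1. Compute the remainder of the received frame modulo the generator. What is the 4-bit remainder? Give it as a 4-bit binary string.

0110

Modulo-2 division of 10010101100 by 10011:
  pos 0: 10010 XOR 10011 = 00001
  pos 4: 11011 XOR 10011 = 01000
  pos 5: 10000 XOR 10011 = 00011
Remainder = 0110 (nonzero — an error is detected).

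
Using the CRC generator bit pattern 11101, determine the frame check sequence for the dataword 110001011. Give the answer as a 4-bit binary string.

0001

Append 4 zeros: 1100010110000. Divide by 11101 (XOR where the leading bit is 1):
  pos 0: 11000 XOR 11101 = 00101
  pos 2: 10110 XOR 11101 = 01011
  pos 3: 10111 XOR 11101 = 01010
  pos 4: 10101 XOR 11101 = 01000
  pos 5: 10000 XOR 11101 = 01101
  pos 6: 11010 XOR 11101 = 00111
  pos 8: 11100 XOR 11101 = 00001
Remainder (last 4 bits) = 0001. This is the CRC / FCS.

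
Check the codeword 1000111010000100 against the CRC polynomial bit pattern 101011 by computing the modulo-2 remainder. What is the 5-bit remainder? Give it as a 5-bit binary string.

Modulo-2 division of 1000111010000100 by 101011:
  pos 0: 100011 XOR 101011 = 001000
  pos 2: 100010 XOR 101011 = 001001
  pos 4: 100110 XOR 101011 = 001101
  pos 6: 110100 XOR 101011 = 011111
  pos 7: 111110 XOR 101011 = 010101
  pos 8: 101011 XOR 101011 = 000000
Remainder = 00000 (zero — the frame passes the CRC check).

00000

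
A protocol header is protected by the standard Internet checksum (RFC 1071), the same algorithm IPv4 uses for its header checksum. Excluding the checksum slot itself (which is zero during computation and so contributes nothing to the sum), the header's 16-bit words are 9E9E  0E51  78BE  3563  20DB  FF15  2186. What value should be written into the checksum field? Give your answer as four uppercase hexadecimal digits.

6377

One's-complement addition (fold any carry out of bit 15 back into bit 0):
  0x9E9E + 0x0E51 = 0x0ACEF
  0xACEF + 0x78BE = 0x125AD → wrap carry → 0x25AE
  0x25AE + 0x3563 = 0x05B11
  0x5B11 + 0x20DB = 0x07BEC
  0x7BEC + 0xFF15 = 0x17B01 → wrap carry → 0x7B02
  0x7B02 + 0x2186 = 0x09C88
One's-complement sum = 0x9C88.
Checksum = ~0x9C88 & 0xFFFF = 0x6377.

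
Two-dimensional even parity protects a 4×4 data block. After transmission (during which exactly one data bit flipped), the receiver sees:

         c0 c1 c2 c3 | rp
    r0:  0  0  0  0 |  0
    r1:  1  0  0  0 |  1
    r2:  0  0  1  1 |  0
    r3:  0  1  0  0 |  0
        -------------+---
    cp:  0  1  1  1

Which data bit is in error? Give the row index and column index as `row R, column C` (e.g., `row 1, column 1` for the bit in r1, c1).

row 3, column 0

Recompute each row's even parity and compare to rp:
  r0: data parity 0, sent rp 0 → ok
  r1: data parity 1, sent rp 1 → ok
  r2: data parity 0, sent rp 0 → ok
  r3: data parity 1, sent rp 0 → mismatch
Recompute each column's even parity and compare to cp:
  c0: data parity 1, sent cp 0 → mismatch
  c1: data parity 1, sent cp 1 → ok
  c2: data parity 1, sent cp 1 → ok
  c3: data parity 1, sent cp 1 → ok
Exactly one row (r3) and one column (c0) fail → the flipped bit is at their intersection.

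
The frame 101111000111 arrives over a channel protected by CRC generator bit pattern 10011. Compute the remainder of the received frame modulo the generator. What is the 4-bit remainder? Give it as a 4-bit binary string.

0001

Modulo-2 division of 101111000111 by 10011:
  pos 0: 10111 XOR 10011 = 00100
  pos 2: 10010 XOR 10011 = 00001
  pos 6: 10011 XOR 10011 = 00000
Remainder = 0001 (nonzero — an error is detected).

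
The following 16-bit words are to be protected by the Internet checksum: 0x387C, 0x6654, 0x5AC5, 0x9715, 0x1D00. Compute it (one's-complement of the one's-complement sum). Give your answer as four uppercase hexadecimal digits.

One's-complement addition (fold any carry out of bit 15 back into bit 0):
  0x387C + 0x6654 = 0x09ED0
  0x9ED0 + 0x5AC5 = 0x0F995
  0xF995 + 0x9715 = 0x190AA → wrap carry → 0x90AB
  0x90AB + 0x1D00 = 0x0ADAB
One's-complement sum = 0xADAB.
Checksum = ~0xADAB & 0xFFFF = 0x5254.

5254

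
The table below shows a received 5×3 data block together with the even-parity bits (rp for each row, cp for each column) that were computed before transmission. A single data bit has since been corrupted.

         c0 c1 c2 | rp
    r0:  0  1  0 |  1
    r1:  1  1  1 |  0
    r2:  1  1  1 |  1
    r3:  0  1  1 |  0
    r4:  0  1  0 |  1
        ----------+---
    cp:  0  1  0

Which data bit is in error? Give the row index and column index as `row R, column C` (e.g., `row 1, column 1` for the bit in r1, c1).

Recompute each row's even parity and compare to rp:
  r0: data parity 1, sent rp 1 → ok
  r1: data parity 1, sent rp 0 → mismatch
  r2: data parity 1, sent rp 1 → ok
  r3: data parity 0, sent rp 0 → ok
  r4: data parity 1, sent rp 1 → ok
Recompute each column's even parity and compare to cp:
  c0: data parity 0, sent cp 0 → ok
  c1: data parity 1, sent cp 1 → ok
  c2: data parity 1, sent cp 0 → mismatch
Exactly one row (r1) and one column (c2) fail → the flipped bit is at their intersection.

row 1, column 2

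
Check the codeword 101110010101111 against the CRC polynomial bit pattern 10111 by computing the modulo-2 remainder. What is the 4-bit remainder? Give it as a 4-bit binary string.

0000

Modulo-2 division of 101110010101111 by 10111:
  pos 0: 10111 XOR 10111 = 00000
  pos 7: 10101 XOR 10111 = 00010
  pos 10: 10111 XOR 10111 = 00000
Remainder = 0000 (zero — the frame passes the CRC check).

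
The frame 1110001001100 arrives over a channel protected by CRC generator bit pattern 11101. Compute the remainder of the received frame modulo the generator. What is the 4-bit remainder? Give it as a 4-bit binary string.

0000

Modulo-2 division of 1110001001100 by 11101:
  pos 0: 11100 XOR 11101 = 00001
  pos 4: 10100 XOR 11101 = 01001
  pos 5: 10011 XOR 11101 = 01110
  pos 6: 11101 XOR 11101 = 00000
Remainder = 0000 (zero — the frame passes the CRC check).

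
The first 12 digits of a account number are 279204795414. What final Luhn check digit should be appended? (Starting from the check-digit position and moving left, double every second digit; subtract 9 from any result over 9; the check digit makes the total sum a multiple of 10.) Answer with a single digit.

4

Partial digits right→left: 4 1 4 5 9 7 4 0 2 9 7 2
Double every second digit counting from the check-digit position (so the 1st, 3rd, 5th, ... of the partial from the right).
  doubled (with −9 where >9): 8 8 9 8 4 5 → sum 42
  kept as-is: 1 5 7 0 9 2 → sum 24
Total = 42 + 24 = 66.
Check digit = (10 − (66 mod 10)) mod 10 = 4.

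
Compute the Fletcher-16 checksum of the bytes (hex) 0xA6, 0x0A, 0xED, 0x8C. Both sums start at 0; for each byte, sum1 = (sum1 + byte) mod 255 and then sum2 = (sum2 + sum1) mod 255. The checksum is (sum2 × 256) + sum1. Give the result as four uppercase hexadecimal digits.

212B

Running sums (mod 255):
  after byte 0 (0xA6): sum1=166, sum2=166
  after byte 1 (0x0A): sum1=176, sum2=87
  after byte 2 (0xED): sum1=158, sum2=245
  after byte 3 (0x8C): sum1=43, sum2=33
Checksum = sum2·256 + sum1 = 33·256 + 43 = 8491 = 0x212B.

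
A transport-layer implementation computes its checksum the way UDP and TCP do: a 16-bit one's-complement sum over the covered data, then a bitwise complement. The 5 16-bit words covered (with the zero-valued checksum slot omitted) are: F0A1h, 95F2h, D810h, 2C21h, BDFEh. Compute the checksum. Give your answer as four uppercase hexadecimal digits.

B73A

One's-complement addition (fold any carry out of bit 15 back into bit 0):
  0xF0A1 + 0x95F2 = 0x18693 → wrap carry → 0x8694
  0x8694 + 0xD810 = 0x15EA4 → wrap carry → 0x5EA5
  0x5EA5 + 0x2C21 = 0x08AC6
  0x8AC6 + 0xBDFE = 0x148C4 → wrap carry → 0x48C5
One's-complement sum = 0x48C5.
Checksum = ~0x48C5 & 0xFFFF = 0xB73A.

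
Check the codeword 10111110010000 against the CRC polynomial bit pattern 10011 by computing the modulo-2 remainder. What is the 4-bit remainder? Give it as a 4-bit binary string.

Modulo-2 division of 10111110010000 by 10011:
  pos 0: 10111 XOR 10011 = 00100
  pos 2: 10011 XOR 10011 = 00000
  pos 9: 10000 XOR 10011 = 00011
Remainder = 0011 (nonzero — an error is detected).

0011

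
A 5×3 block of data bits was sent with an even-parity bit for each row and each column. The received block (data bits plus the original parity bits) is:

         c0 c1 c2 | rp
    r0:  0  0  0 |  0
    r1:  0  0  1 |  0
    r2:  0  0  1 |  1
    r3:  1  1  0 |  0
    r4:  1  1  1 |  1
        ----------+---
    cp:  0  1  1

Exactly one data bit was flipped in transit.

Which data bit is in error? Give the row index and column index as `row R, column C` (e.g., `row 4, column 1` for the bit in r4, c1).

row 1, column 1

Recompute each row's even parity and compare to rp:
  r0: data parity 0, sent rp 0 → ok
  r1: data parity 1, sent rp 0 → mismatch
  r2: data parity 1, sent rp 1 → ok
  r3: data parity 0, sent rp 0 → ok
  r4: data parity 1, sent rp 1 → ok
Recompute each column's even parity and compare to cp:
  c0: data parity 0, sent cp 0 → ok
  c1: data parity 0, sent cp 1 → mismatch
  c2: data parity 1, sent cp 1 → ok
Exactly one row (r1) and one column (c1) fail → the flipped bit is at their intersection.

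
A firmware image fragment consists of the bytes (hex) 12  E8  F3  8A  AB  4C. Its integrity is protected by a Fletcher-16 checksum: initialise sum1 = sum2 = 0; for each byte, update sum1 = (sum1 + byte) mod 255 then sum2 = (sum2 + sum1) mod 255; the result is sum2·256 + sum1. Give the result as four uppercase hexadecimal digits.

0C71

Running sums (mod 255):
  after byte 0 (12): sum1=18, sum2=18
  after byte 1 (E8): sum1=250, sum2=13
  after byte 2 (F3): sum1=238, sum2=251
  after byte 3 (8A): sum1=121, sum2=117
  after byte 4 (AB): sum1=37, sum2=154
  after byte 5 (4C): sum1=113, sum2=12
Checksum = sum2·256 + sum1 = 12·256 + 113 = 3185 = 0x0C71.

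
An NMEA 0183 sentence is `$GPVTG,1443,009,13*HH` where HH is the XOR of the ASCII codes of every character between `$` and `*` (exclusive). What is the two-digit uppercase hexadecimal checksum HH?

47

XOR the ASCII codes of the payload characters:
  'G' = 0x47 → acc = 0x47
  'P' = 0x50 → acc = 0x17
  'V' = 0x56 → acc = 0x41
  'T' = 0x54 → acc = 0x15
  'G' = 0x47 → acc = 0x52
  ',' = 0x2C → acc = 0x7E
  '1' = 0x31 → acc = 0x4F
  '4' = 0x34 → acc = 0x7B
  '4' = 0x34 → acc = 0x4F
  '3' = 0x33 → acc = 0x7C
  ',' = 0x2C → acc = 0x50
  '0' = 0x30 → acc = 0x60
  '0' = 0x30 → acc = 0x50
  '9' = 0x39 → acc = 0x69
  ',' = 0x2C → acc = 0x45
  '1' = 0x31 → acc = 0x74
  '3' = 0x33 → acc = 0x47
Checksum = 0x47.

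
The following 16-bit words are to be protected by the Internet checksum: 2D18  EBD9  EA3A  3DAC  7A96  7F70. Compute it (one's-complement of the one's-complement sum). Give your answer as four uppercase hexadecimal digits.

One's-complement addition (fold any carry out of bit 15 back into bit 0):
  0x2D18 + 0xEBD9 = 0x118F1 → wrap carry → 0x18F2
  0x18F2 + 0xEA3A = 0x1032C → wrap carry → 0x032D
  0x032D + 0x3DAC = 0x040D9
  0x40D9 + 0x7A96 = 0x0BB6F
  0xBB6F + 0x7F70 = 0x13ADF → wrap carry → 0x3AE0
One's-complement sum = 0x3AE0.
Checksum = ~0x3AE0 & 0xFFFF = 0xC51F.

C51F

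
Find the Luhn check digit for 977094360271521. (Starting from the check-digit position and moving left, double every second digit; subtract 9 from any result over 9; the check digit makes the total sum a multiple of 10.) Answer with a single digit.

1

Partial digits right→left: 1 2 5 1 7 2 0 6 3 4 9 0 7 7 9
Double every second digit counting from the check-digit position (so the 1st, 3rd, 5th, ... of the partial from the right).
  doubled (with −9 where >9): 2 1 5 0 6 9 5 9 → sum 37
  kept as-is: 2 1 2 6 4 0 7 → sum 22
Total = 37 + 22 = 59.
Check digit = (10 − (59 mod 10)) mod 10 = 1.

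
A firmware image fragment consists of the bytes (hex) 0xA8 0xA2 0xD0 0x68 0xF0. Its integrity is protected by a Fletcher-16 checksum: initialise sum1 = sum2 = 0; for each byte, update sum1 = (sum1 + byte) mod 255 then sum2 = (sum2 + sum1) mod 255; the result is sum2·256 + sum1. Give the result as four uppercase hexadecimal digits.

0A75

Running sums (mod 255):
  after byte 0 (0xA8): sum1=168, sum2=168
  after byte 1 (0xA2): sum1=75, sum2=243
  after byte 2 (0xD0): sum1=28, sum2=16
  after byte 3 (0x68): sum1=132, sum2=148
  after byte 4 (0xF0): sum1=117, sum2=10
Checksum = sum2·256 + sum1 = 10·256 + 117 = 2677 = 0x0A75.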